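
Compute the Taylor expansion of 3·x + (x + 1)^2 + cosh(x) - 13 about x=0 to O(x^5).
x^4/24 + 3·x^2/2 + 5·x - 11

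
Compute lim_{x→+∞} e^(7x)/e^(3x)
This is an ∞/∞ indeterminate form as x → +∞.
Rewrite e^(7x)/e^(3x) = e^((7−3)x) = e^(4x); the exponent coefficient is 4 > 0 so e^(4x) → ∞.
Limit = ∞.

Final answer: ∞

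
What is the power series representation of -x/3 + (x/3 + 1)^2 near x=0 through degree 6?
x^2/9 + x/3 + 1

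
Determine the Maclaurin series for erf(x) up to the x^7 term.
-x^7/(21·√(π)) + x^5/(5·√(π)) - 2·x^3/(3·√(π)) + 2·x/√(π)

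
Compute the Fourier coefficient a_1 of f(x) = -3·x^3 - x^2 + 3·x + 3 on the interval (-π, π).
a_1 = (1/π) ∫_{-π}^{π} f(x)·cos(1x) dx.
Evaluate the integral (use parity and integration by parts as needed): a_1 = 4.

Final answer: 4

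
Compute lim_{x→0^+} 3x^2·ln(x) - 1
The product is a 0·∞ indeterminate form at x → 0⁺.
Rewrite the product as 3·ln(x) / x^(-2) and apply L'Hôpital, or use the standard hierarchy x^(-2) ≫ |ln x| as x → 0⁺.
The indeterminate product → 0, so the limit = -1.

Final answer: -1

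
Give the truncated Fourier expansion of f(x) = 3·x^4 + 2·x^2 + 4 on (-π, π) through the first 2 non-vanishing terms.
(136 - 24·π^2)·cos(x) + 4 + 2·π^2/3 + 3·π^4/5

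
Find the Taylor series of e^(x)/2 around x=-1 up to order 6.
e^(-1)/2 + e^(-1)·(x + 1)/2 + e^(-1)·(x + 1)^2/4 + e^(-1)·(x + 1)^3/12 + e^(-1)·(x + 1)^4/48 + e^(-1)·(x + 1)^5/240 + e^(-1)·(x + 1)^6/1440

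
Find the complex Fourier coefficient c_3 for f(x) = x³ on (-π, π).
Compute the real Fourier coefficients first: a_3 = 0, b_3 = -4/9 + 2·π^2/3.
Then c_3 = (a_3 − i·b_3)/2 = -i·π^2/3 + 2·i/9.

Final answer: -i·π^2/3 + 2·i/9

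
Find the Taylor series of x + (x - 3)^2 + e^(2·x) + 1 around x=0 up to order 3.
4·x^3/3 + 3·x^2 - 3·x + 11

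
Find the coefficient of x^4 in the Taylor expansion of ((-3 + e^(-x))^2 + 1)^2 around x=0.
5/2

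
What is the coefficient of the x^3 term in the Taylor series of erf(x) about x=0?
Expand to order 3: erf(x) = -2·x^3/(3·√(π)) + 2·x/√(π) + O(x^4).
The coefficient of x^3 is -2/(3·√(π)).

Final answer: -2/(3·√(π))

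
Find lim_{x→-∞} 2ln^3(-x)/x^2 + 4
The quotient is an ∞/∞ indeterminate form as x → -∞.
Compare growth rates of the dominant terms (exponentials ≫ polynomials ≫ logarithms), or apply L'Hôpital's rule; the quotient → 0.
Adding the constant: 0 + 4 = 4. Limit = 4.

Final answer: 4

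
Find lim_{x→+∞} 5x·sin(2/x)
As x → +∞: let u = 2/x → 0⁺; then 5·x·sin(2/x) = 5·2·sin(u)/u → 5·2·1 = 10.
Limit = 10.

Final answer: 10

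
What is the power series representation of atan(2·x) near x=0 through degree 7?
-128·x^7/7 + 32·x^5/5 - 8·x^3/3 + 2·x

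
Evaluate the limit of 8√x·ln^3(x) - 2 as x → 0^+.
The product is a 0·∞ indeterminate form at x → 0⁺.
Rewrite the product as 8·ln^3(x) / x^(-1/2) and apply L'Hôpital, or use the standard hierarchy x^(-1/2) ≫ |ln x|^3 as x → 0⁺.
The indeterminate product → 0, so the limit = -2.

Final answer: -2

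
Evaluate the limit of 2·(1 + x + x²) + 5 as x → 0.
Direct substitution at x = 0 gives 7.

Final answer: 7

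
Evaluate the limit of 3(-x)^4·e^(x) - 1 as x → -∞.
The product is a 0·∞ indeterminate form at x → -∞.
Rewrite the product as 3(-x)^4 / e^(-x) (an ∞/∞ form) and apply L'Hôpital, or use the standard hierarchy e^(|x|) ≫ |(-x)^4| as x → -∞.
The indeterminate product → 0, so the limit = -1.

Final answer: -1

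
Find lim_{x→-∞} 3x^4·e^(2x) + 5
The product is a 0·∞ indeterminate form at x → -∞.
Rewrite the product as 3x^4 / e^(-2x) (an ∞/∞ form) and apply L'Hôpital, or use the standard hierarchy e^(2|x|) ≫ |x^4| as x → -∞.
The indeterminate product → 0, so the limit = 5.

Final answer: 5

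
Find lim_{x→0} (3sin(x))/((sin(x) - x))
Both numerator and denominator → 0 as x → 0; this is a 0/0 indeterminate form.
Expand each to leading order near x = 0: numerator ~ 3·x, denominator ~ -x^3/6.
The limit of the ratio is -∞.

Final answer: -∞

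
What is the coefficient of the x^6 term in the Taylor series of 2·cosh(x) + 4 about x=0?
Expand to order 6: 2·cosh(x) + 4 = x^6/360 + x^4/12 + x^2 + 6 + O(x^7).
The coefficient of x^6 is 1/360.

Final answer: 1/360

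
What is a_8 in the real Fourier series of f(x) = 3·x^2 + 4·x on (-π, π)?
a_8 = (1/π) ∫_{-π}^{π} f(x)·cos(8x) dx.
Evaluate the integral (use parity and integration by parts as needed): a_8 = 3/16.

Final answer: 3/16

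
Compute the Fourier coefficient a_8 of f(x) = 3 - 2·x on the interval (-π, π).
a_8 = (1/π) ∫_{-π}^{π} f(x)·cos(8x) dx.
Evaluate the integral (use parity and integration by parts as needed): a_8 = 0.

Final answer: 0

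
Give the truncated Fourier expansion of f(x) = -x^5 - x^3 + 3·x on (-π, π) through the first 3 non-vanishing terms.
(-222 - 2·π^4 + 38·π^2)·sin(x) + (-4·π^2 + 3 + π^4)·sin(2·x) + (-2·π^4/3 + 118/81 + 22·π^2/27)·sin(3·x)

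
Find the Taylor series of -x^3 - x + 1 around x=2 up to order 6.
-9 - 13·(x - 2) - 6·(x - 2)^2 - (x - 2)^3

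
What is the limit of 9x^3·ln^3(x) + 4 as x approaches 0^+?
The product is a 0·∞ indeterminate form at x → 0⁺.
Rewrite the product as 9·ln^3(x) / x^(-3) and apply L'Hôpital, or use the standard hierarchy x^(-3) ≫ |ln x|^3 as x → 0⁺.
The indeterminate product → 0, so the limit = 4.

Final answer: 4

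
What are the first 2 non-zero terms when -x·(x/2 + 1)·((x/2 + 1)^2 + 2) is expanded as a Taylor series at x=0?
-5·x^2/2 - 3·x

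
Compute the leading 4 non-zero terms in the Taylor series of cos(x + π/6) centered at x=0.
x^3/12 - √(3)·x^2/4 - x/2 + √(3)/2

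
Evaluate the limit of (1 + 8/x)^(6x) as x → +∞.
As x → +∞: write (1 + 8/x)^(6x) = ((1 + 8/x)^x)^6 → (e^8)^6 = e^48.
Limit = e^(48).

Final answer: e^(48)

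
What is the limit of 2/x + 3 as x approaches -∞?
Evaluate the dominant behaviour as x → -∞; each term tends to a finite value or vanishes.
Limit = 3.

Final answer: 3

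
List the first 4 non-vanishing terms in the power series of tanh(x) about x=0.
-17·x^7/315 + 2·x^5/15 - x^3/3 + x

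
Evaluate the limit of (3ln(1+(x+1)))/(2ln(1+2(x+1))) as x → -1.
Both numerator and denominator → 0 as x → -1; this is a 0/0 indeterminate form.
Expand each to leading order near x = -1: numerator ~ 3·(x + 1), denominator ~ 4·(x + 1).
The limit of the ratio is 3/4.

Final answer: 3/4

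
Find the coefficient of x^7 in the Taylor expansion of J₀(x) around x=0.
Expand to order 7: J₀(x) = -x^6/2304 + x^4/64 - x^2/4 + 1 + O(x^8).
The coefficient of x^7 is 0.

Final answer: 0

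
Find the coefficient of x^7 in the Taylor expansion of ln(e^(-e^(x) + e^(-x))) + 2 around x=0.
Expand to order 7: ln(e^(-e^(x) + e^(-x))) + 2 = -x^7/2520 - x^5/60 - x^3/3 - 2·x + 2 + O(x^8).
The coefficient of x^7 is -1/2520.

Final answer: -1/2520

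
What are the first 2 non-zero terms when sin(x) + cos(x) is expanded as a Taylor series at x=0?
x + 1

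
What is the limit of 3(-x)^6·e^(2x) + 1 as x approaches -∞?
The product is a 0·∞ indeterminate form at x → -∞.
Rewrite the product as 3(-x)^6 / e^(-2x) (an ∞/∞ form) and apply L'Hôpital, or use the standard hierarchy e^(2|x|) ≫ |(-x)^6| as x → -∞.
The indeterminate product → 0, so the limit = 1.

Final answer: 1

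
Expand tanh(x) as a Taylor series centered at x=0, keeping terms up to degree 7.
-17·x^7/315 + 2·x^5/15 - x^3/3 + x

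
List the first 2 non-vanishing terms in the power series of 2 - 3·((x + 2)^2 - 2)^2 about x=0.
-48·x - 10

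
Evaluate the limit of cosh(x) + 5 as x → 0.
Direct substitution at x = 0 gives 6.

Final answer: 6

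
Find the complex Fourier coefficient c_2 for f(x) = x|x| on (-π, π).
Compute the real Fourier coefficients first: a_2 = 0, b_2 = -π.
Then c_2 = (a_2 − i·b_2)/2 = i·π/2.

Final answer: i·π/2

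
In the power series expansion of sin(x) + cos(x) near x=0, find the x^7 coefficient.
Expand to order 7: sin(x) + cos(x) = -x^7/5040 - x^6/720 + x^5/120 + x^4/24 - x^3/6 - x^2/2 + x + 1 + O(x^8).
The coefficient of x^7 is -1/5040.

Final answer: -1/5040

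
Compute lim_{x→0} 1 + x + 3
Direct substitution at x = 0 gives 4.

Final answer: 4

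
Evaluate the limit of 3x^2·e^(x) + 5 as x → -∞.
The product is a 0·∞ indeterminate form at x → -∞.
Rewrite the product as 3x^2 / e^(-x) (an ∞/∞ form) and apply L'Hôpital, or use the standard hierarchy e^(|x|) ≫ |x^2| as x → -∞.
The indeterminate product → 0, so the limit = 5.

Final answer: 5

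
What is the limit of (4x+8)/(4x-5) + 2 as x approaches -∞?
Evaluate the dominant behaviour as x → -∞; each term tends to a finite value or vanishes.
Limit = 3.

Final answer: 3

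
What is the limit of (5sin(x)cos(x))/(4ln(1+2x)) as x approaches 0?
Both numerator and denominator → 0 as x → 0; this is a 0/0 indeterminate form.
Expand each to leading order near x = 0: numerator ~ 5·x, denominator ~ 8·x.
The limit of the ratio is 5/8.

Final answer: 5/8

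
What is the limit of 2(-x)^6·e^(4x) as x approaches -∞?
This is a 0·∞ indeterminate form at x → -∞.
Rewrite the product as 2(-x)^6 / e^(-4x) (an ∞/∞ form) and apply L'Hôpital, or use the standard hierarchy e^(4|x|) ≫ |(-x)^6| as x → -∞.
The indeterminate product → 0, so the limit = 0.

Final answer: 0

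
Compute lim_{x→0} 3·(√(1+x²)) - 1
Direct substitution at x = 0 gives 2.

Final answer: 2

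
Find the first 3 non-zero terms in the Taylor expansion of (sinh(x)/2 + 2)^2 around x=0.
x^2/4 + 2·x + 4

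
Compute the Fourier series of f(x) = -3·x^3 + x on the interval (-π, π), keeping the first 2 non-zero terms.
(38 - 6·π^2)·sin(x) + (-11/2 + 3·π^2)·sin(2·x)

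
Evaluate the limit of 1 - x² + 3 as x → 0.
Direct substitution at x = 0 gives 4.

Final answer: 4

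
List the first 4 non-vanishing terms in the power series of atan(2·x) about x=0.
-128·x^7/7 + 32·x^5/5 - 8·x^3/3 + 2·x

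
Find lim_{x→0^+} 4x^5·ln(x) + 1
The product is a 0·∞ indeterminate form at x → 0⁺.
Rewrite the product as 4·ln(x) / x^(-5) and apply L'Hôpital, or use the standard hierarchy x^(-5) ≫ |ln x| as x → 0⁺.
The indeterminate product → 0, so the limit = 1.

Final answer: 1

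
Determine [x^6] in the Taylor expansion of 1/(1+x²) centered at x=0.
Expand to order 6: 1/(1+x²) = -x^6 + x^4 - x^2 + 1 + O(x^7).
The coefficient of x^6 is -1.

Final answer: -1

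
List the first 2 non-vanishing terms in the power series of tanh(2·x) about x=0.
-8·x^3/3 + 2·x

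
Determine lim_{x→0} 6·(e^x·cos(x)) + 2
Direct substitution at x = 0 gives 8.

Final answer: 8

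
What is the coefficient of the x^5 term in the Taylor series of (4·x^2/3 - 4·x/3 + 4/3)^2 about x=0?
Expand to order 5: (4·x^2/3 - 4·x/3 + 4/3)^2 = 16·x^4/9 - 32·x^3/9 + 16·x^2/3 - 32·x/9 + 16/9 + O(x^6).
The coefficient of x^5 is 0.

Final answer: 0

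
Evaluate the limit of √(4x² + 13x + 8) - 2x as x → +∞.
As x → +∞: multiply by the conjugate to get (13x+8)/(√(4x²+13x+8)+2x); the denominator ~ 4x, so the limit is 13/4.
Limit = 13/4.

Final answer: 13/4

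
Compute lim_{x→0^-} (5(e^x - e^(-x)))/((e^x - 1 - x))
Both numerator and denominator → 0 as x → 0^-; this is a 0/0 indeterminate form.
Expand each to leading order near x = 0: numerator ~ 10·x, denominator ~ x^2/2.
The limit of the ratio is -∞.

Final answer: -∞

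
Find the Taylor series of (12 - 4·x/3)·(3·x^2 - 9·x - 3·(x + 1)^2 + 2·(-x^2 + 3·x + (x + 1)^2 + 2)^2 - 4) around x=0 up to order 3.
-200·x^3/3 + 540·x^2 + 1576·x/3 + 132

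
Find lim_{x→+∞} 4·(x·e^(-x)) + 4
Evaluate the dominant behaviour as x → +∞; each term tends to a finite value or vanishes.
Limit = 4.

Final answer: 4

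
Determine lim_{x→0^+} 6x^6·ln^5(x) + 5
The product is a 0·∞ indeterminate form at x → 0⁺.
Rewrite the product as 6·ln^5(x) / x^(-6) and apply L'Hôpital, or use the standard hierarchy x^(-6) ≫ |ln x|^5 as x → 0⁺.
The indeterminate product → 0, so the limit = 5.

Final answer: 5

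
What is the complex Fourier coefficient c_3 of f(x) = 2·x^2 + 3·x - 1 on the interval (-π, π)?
Compute the real Fourier coefficients first: a_3 = -8/9, b_3 = 2.
Then c_3 = (a_3 − i·b_3)/2 = -4/9 - i.

Final answer: -4/9 - i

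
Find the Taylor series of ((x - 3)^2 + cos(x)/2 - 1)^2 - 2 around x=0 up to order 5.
-x^5/4 + 11·x^4/12 - 9·x^3 + 195·x^2/4 - 102·x + 281/4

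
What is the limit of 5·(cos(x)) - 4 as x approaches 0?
Direct substitution at x = 0 gives 1.

Final answer: 1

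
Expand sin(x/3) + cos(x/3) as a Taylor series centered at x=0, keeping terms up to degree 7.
-x^7/11022480 - x^6/524880 + x^5/29160 + x^4/1944 - x^3/162 - x^2/18 + x/3 + 1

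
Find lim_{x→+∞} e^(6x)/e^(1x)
This is an ∞/∞ indeterminate form as x → +∞.
Rewrite e^(6x)/e^(1x) = e^((6−1)x) = e^(5x); the exponent coefficient is 5 > 0 so e^(5x) → ∞.
Limit = ∞.

Final answer: ∞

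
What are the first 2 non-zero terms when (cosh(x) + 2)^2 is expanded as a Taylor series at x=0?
3·x^2 + 9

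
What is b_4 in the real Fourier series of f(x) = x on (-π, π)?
b_4 = (1/π) ∫_{-π}^{π} f(x)·sin(4x) dx.
Evaluate the integral (use parity and integration by parts as needed): b_4 = -1/2.

Final answer: -1/2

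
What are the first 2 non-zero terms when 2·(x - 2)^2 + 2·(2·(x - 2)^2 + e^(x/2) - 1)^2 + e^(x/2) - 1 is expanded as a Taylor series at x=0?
136 - 495·x/2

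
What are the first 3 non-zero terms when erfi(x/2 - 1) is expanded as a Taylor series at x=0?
-e·x^2/(2·√(π)) + e·x/√(π) - erfi(1)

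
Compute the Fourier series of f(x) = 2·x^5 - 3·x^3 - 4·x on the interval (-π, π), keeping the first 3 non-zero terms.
(-86·π^2 + 4·π^4 + 508)·sin(x) + (-2·π^4 - 31/2 + 13·π^2)·sin(2·x) + (-134·π^2/27 + 52/81 + 4·π^4/3)·sin(3·x)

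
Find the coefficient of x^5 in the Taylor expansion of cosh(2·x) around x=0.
Expand to order 5: cosh(2·x) = 2·x^4/3 + 2·x^2 + 1 + O(x^6).
The coefficient of x^5 is 0.

Final answer: 0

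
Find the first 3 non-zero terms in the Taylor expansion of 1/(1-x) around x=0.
x^2 + x + 1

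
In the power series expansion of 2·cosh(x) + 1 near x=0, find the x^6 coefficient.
Expand to order 6: 2·cosh(x) + 1 = x^6/360 + x^4/12 + x^2 + 3 + O(x^7).
The coefficient of x^6 is 1/360.

Final answer: 1/360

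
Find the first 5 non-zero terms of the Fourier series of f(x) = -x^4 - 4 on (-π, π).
(-48 + 8·π^2)·cos(x) + (3 - 2·π^2)·cos(2·x) + (-16/27 + 8·π^2/9)·cos(3·x) + (3/16 - π^2/2)·cos(4·x) - π^4/5 - 4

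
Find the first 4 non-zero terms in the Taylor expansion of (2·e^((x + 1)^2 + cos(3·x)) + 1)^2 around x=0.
x^3·(1 + 2·e^(2))^2·(-68·e^(2)/(3·(1 + 2·e^(2))) - 24·e^(4)/(1 + 2·e^(2))^2) + x^2·(1 + 2·e^(2))^2·(-6·e^(2)/(1 + 2·e^(2)) + 16·e^(4)/(1 + 2·e^(2))^2) + 8·x·(1 + 2·e^(2))·e^(2) + (1 + 2·e^(2))^2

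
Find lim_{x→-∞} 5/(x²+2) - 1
Evaluate the dominant behaviour as x → -∞; each term tends to a finite value or vanishes.
Limit = -1.

Final answer: -1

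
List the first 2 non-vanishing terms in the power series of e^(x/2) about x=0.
x/2 + 1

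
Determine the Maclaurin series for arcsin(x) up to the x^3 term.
x^3/6 + x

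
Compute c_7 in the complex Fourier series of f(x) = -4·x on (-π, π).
Compute the real Fourier coefficients first: a_7 = 0, b_7 = -8/7.
Then c_7 = (a_7 − i·b_7)/2 = 4·i/7.

Final answer: 4·i/7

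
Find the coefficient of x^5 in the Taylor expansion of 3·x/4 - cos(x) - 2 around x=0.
Expand to order 5: 3·x/4 - cos(x) - 2 = -x^4/24 + x^2/2 + 3·x/4 - 3 + O(x^6).
The coefficient of x^5 is 0.

Final answer: 0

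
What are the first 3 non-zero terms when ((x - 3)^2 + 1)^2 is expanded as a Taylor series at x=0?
56·x^2 - 120·x + 100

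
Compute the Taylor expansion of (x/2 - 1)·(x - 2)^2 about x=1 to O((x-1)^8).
-1/2 + 3·(x - 1)/2 - 3·(x - 1)^2/2 + (x - 1)^3/2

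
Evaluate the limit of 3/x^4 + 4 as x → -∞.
Evaluate the dominant behaviour as x → -∞; each term tends to a finite value or vanishes.
Limit = 4.

Final answer: 4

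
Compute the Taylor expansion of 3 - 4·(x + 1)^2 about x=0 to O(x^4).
-4·x^2 - 8·x - 1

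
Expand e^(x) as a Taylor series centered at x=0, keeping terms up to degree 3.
x^3/6 + x^2/2 + x + 1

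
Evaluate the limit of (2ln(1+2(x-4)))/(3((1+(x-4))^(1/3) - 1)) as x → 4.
Both numerator and denominator → 0 as x → 4; this is a 0/0 indeterminate form.
Expand each to leading order near x = 4: numerator ~ 4·(x - 4), denominator ~ (x - 4).
The limit of the ratio is 4.

Final answer: 4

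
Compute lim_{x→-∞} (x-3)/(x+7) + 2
Evaluate the dominant behaviour as x → -∞; each term tends to a finite value or vanishes.
Limit = 3.

Final answer: 3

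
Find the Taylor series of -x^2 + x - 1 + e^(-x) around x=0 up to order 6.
x^6/720 - x^5/120 + x^4/24 - x^3/6 - x^2/2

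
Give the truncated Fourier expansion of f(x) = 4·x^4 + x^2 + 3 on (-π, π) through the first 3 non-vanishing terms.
(188 - 32·π^2)·cos(x) + (-11 + 8·π^2)·cos(2·x) + 3 + π^2/3 + 4·π^4/5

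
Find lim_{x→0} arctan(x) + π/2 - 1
Direct substitution at x = 0 gives -1 + π/2.

Final answer: -1 + π/2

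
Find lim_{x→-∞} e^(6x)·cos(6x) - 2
Evaluate the dominant behaviour as x → -∞; each term tends to a finite value or vanishes.
Limit = -2.

Final answer: -2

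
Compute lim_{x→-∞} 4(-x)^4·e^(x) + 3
The product is a 0·∞ indeterminate form at x → -∞.
Rewrite the product as 4(-x)^4 / e^(-x) (an ∞/∞ form) and apply L'Hôpital, or use the standard hierarchy e^(|x|) ≫ |(-x)^4| as x → -∞.
The indeterminate product → 0, so the limit = 3.

Final answer: 3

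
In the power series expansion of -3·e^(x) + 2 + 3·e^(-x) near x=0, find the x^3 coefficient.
Expand to order 3: -3·e^(x) + 2 + 3·e^(-x) = -x^3 - 6·x + 2 + O(x^4).
The coefficient of x^3 is -1.

Final answer: -1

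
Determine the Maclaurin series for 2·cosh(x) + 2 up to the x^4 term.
x^4/12 + x^2 + 4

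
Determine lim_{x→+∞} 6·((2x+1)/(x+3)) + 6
Evaluate the dominant behaviour as x → +∞; each term tends to a finite value or vanishes.
Limit = 18.

Final answer: 18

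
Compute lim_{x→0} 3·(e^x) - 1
Direct substitution at x = 0 gives 2.

Final answer: 2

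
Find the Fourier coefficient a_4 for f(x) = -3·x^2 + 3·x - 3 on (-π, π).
a_4 = (1/π) ∫_{-π}^{π} f(x)·cos(4x) dx.
Evaluate the integral (use parity and integration by parts as needed): a_4 = -3/4.

Final answer: -3/4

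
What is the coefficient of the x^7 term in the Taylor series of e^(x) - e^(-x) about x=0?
Expand to order 7: e^(x) - e^(-x) = x^7/2520 + x^5/60 + x^3/3 + 2·x + O(x^8).
The coefficient of x^7 is 1/2520.

Final answer: 1/2520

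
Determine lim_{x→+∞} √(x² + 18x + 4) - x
This is an ∞ − ∞ indeterminate form.
Multiply and divide by the conjugate √(x²+18x + 4) + x; the x² terms cancel, leaving (18x + 4)/(√(x²+18x + 4)+x) → 18/2 = 9.
Limit = 9.

Final answer: 9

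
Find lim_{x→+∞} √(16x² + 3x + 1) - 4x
As x → +∞: multiply by the conjugate to get (3x+1)/(√(16x²+3x+1)+4x); the denominator ~ 8x, so the limit is 3/8.
Limit = 3/8.

Final answer: 3/8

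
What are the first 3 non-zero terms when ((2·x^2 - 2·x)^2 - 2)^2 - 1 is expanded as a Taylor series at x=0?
32·x^3 - 16·x^2 + 3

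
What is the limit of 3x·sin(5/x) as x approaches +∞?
As x → +∞: let u = 5/x → 0⁺; then 3·x·sin(5/x) = 3·5·sin(u)/u → 3·5·1 = 15.
Limit = 15.

Final answer: 15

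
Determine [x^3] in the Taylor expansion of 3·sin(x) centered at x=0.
Expand to order 3: 3·sin(x) = -x^3/2 + 3·x + O(x^4).
The coefficient of x^3 is -1/2.

Final answer: -1/2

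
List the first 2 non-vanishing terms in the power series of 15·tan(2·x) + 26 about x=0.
30·x + 26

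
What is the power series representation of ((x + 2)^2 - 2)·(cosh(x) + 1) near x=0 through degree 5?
x^5/6 + 7·x^4/12 + 2·x^3 + 3·x^2 + 8·x + 4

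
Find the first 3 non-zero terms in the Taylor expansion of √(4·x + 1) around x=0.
-2·x^2 + 2·x + 1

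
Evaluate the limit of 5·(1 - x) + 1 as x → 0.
Direct substitution at x = 0 gives 6.

Final answer: 6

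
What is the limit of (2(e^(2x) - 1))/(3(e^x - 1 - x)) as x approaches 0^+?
Both numerator and denominator → 0 as x → 0^+; this is a 0/0 indeterminate form.
Expand each to leading order near x = 0: numerator ~ 4·x, denominator ~ 3·x^2/2.
The limit of the ratio is ∞.

Final answer: ∞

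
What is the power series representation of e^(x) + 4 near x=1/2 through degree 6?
e^(1/2) + 4 + e^(1/2)·(x - 1/2) + e^(1/2)·(x - 1/2)^2/2 + e^(1/2)·(x - 1/2)^3/6 + e^(1/2)·(x - 1/2)^4/24 + e^(1/2)·(x - 1/2)^5/120 + e^(1/2)·(x - 1/2)^6/720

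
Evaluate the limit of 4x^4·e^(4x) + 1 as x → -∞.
The product is a 0·∞ indeterminate form at x → -∞.
Rewrite the product as 4x^4 / e^(-4x) (an ∞/∞ form) and apply L'Hôpital, or use the standard hierarchy e^(4|x|) ≫ |x^4| as x → -∞.
The indeterminate product → 0, so the limit = 1.

Final answer: 1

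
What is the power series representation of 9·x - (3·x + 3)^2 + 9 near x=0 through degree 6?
-9·x^2 - 9·x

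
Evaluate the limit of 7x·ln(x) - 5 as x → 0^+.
The product is a 0·∞ indeterminate form at x → 0⁺.
Rewrite the product as 7·ln(x) / x^(-1) and apply L'Hôpital, or use the standard hierarchy x^(-1) ≫ |ln x| as x → 0⁺.
The indeterminate product → 0, so the limit = -5.

Final answer: -5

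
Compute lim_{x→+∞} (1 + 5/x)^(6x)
As x → +∞: write (1 + 5/x)^(6x) = ((1 + 5/x)^x)^6 → (e^5)^6 = e^30.
Limit = e^(30).

Final answer: e^(30)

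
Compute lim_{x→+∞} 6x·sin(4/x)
As x → +∞: let u = 4/x → 0⁺; then 6·x·sin(4/x) = 6·4·sin(u)/u → 6·4·1 = 24.
Limit = 24.

Final answer: 24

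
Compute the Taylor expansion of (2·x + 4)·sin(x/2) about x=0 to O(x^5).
-x^4/24 - x^3/12 + x^2 + 2·x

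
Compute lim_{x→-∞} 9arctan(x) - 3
Evaluate the dominant behaviour as x → -∞; each term tends to a finite value or vanishes.
Limit = -9·π/2 - 3.

Final answer: -9·π/2 - 3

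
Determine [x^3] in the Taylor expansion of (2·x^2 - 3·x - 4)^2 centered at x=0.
Expand to order 3: (2·x^2 - 3·x - 4)^2 = -12·x^3 - 7·x^2 + 24·x + 16 + O(x^4).
The coefficient of x^3 is -12.

Final answer: -12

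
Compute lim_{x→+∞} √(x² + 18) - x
This is an ∞ − ∞ indeterminate form.
Multiply and divide by the conjugate √(x²+18) + x; the x² terms cancel, leaving 18/(√(x²+18)+x) → 0.
Limit = 0.

Final answer: 0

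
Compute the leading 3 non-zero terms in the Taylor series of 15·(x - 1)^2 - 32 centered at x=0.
15·x^2 - 30·x - 17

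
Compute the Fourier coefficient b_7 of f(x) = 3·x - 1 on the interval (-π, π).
b_7 = (1/π) ∫_{-π}^{π} f(x)·sin(7x) dx.
Evaluate the integral (use parity and integration by parts as needed): b_7 = 6/7.

Final answer: 6/7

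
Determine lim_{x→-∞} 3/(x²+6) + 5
Evaluate the dominant behaviour as x → -∞; each term tends to a finite value or vanishes.
Limit = 5.

Final answer: 5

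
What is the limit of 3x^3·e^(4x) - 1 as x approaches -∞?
The product is a 0·∞ indeterminate form at x → -∞.
Rewrite the product as 3x^3 / e^(-4x) (an ∞/∞ form) and apply L'Hôpital, or use the standard hierarchy e^(4|x|) ≫ |x^3| as x → -∞.
The indeterminate product → 0, so the limit = -1.

Final answer: -1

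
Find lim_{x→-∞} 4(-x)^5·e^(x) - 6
The product is a 0·∞ indeterminate form at x → -∞.
Rewrite the product as 4(-x)^5 / e^(-x) (an ∞/∞ form) and apply L'Hôpital, or use the standard hierarchy e^(|x|) ≫ |(-x)^5| as x → -∞.
The indeterminate product → 0, so the limit = -6.

Final answer: -6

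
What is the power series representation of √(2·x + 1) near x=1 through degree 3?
√(3) + √(3)·(x - 1)/3 - √(3)·(x - 1)^2/18 + √(3)·(x - 1)^3/54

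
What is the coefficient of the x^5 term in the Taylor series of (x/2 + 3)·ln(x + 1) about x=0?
Expand to order 5: (x/2 + 3)·ln(x + 1) = 19·x^5/40 - 7·x^4/12 + 3·x^3/4 - x^2 + 3·x + O(x^6).
The coefficient of x^5 is 19/40.

Final answer: 19/40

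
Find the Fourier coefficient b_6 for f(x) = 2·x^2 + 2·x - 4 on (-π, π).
b_6 = (1/π) ∫_{-π}^{π} f(x)·sin(6x) dx.
Evaluate the integral (use parity and integration by parts as needed): b_6 = -2/3.

Final answer: -2/3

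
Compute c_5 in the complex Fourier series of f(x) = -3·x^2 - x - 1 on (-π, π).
Compute the real Fourier coefficients first: a_5 = 12/25, b_5 = -2/5.
Then c_5 = (a_5 − i·b_5)/2 = 6/25 + i/5.

Final answer: 6/25 + i/5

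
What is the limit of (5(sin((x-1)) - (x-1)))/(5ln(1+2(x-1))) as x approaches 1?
Both numerator and denominator → 0 as x → 1; this is a 0/0 indeterminate form.
Expand each to leading order near x = 1: numerator ~ -5·(x - 1)^3/6, denominator ~ 10·(x - 1).
The limit of the ratio is 0.

Final answer: 0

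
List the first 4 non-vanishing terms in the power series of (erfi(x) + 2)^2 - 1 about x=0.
8·x^3/(3·√(π)) + 4·x^2/π + 8·x/√(π) + 3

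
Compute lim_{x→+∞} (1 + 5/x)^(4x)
As x → +∞: write (1 + 5/x)^(4x) = ((1 + 5/x)^x)^4 → (e^5)^4 = e^20.
Limit = e^(20).

Final answer: e^(20)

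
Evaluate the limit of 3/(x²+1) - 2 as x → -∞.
Evaluate the dominant behaviour as x → -∞; each term tends to a finite value or vanishes.
Limit = -2.

Final answer: -2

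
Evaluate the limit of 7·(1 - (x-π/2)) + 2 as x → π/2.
Direct substitution at x = π/2 gives 9.

Final answer: 9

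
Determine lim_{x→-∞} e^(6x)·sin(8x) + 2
Evaluate the dominant behaviour as x → -∞; each term tends to a finite value or vanishes.
Limit = 2.

Final answer: 2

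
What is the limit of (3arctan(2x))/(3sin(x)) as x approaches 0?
Both numerator and denominator → 0 as x → 0; this is a 0/0 indeterminate form.
Expand each to leading order near x = 0: numerator ~ 6·x, denominator ~ 3·x.
The limit of the ratio is 2.

Final answer: 2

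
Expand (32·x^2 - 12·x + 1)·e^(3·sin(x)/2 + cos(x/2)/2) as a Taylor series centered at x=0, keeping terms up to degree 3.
1135·x^3·e^(1/2)/32 + 241·x^2·e^(1/2)/16 - 21·x·e^(1/2)/2 + e^(1/2)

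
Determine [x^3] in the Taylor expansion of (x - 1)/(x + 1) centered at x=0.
Expand to order 3: (x - 1)/(x + 1) = 2·x^3 - 2·x^2 + 2·x - 1 + O(x^4).
The coefficient of x^3 is 2.

Final answer: 2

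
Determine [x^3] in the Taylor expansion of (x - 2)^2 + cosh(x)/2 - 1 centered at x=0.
Expand to order 3: (x - 2)^2 + cosh(x)/2 - 1 = 5·x^2/4 - 4·x + 7/2 + O(x^4).
The coefficient of x^3 is 0.

Final answer: 0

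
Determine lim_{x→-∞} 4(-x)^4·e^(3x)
This is a 0·∞ indeterminate form at x → -∞.
Rewrite the product as 4(-x)^4 / e^(-3x) (an ∞/∞ form) and apply L'Hôpital, or use the standard hierarchy e^(3|x|) ≫ |(-x)^4| as x → -∞.
The indeterminate product → 0, so the limit = 0.

Final answer: 0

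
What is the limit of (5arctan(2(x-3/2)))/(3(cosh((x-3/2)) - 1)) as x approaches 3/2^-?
Both numerator and denominator → 0 as x → 3/2^-; this is a 0/0 indeterminate form.
Expand each to leading order near x = 3/2: numerator ~ 10·(x - 3/2), denominator ~ 3·(x - 3/2)^2/2.
The limit of the ratio is -∞.

Final answer: -∞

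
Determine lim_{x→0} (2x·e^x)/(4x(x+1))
Both numerator and denominator → 0 as x → 0; this is a 0/0 indeterminate form.
Expand each to leading order near x = 0: numerator ~ 2·x, denominator ~ 4·x.
The limit of the ratio is 1/2.

Final answer: 1/2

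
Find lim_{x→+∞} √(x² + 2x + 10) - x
As x → +∞: multiply by the conjugate to get (2x+10)/(√(x²+2x+10)+x); the denominator ~ 2x, so the limit is 2/2 = 1.
Limit = 1.

Final answer: 1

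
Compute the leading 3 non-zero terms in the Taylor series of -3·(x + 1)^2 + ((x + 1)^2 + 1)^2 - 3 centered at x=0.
5·x^2 + 2·x - 2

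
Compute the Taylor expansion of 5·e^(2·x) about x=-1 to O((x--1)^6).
5·e^(-2) + 10·e^(-2)·(x + 1) + 10·e^(-2)·(x + 1)^2 + 20·e^(-2)·(x + 1)^3/3 + 10·e^(-2)·(x + 1)^4/3 + 4·e^(-2)·(x + 1)^5/3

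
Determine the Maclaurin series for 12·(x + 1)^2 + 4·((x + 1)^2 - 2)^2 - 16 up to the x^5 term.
4·x^4 + 16·x^3 + 20·x^2 + 8·x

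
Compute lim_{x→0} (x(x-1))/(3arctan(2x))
Both numerator and denominator → 0 as x → 0; this is a 0/0 indeterminate form.
Expand each to leading order near x = 0: numerator ~ -x, denominator ~ 6·x.
The limit of the ratio is -1/6.

Final answer: -1/6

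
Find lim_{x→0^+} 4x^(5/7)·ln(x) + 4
The product is a 0·∞ indeterminate form at x → 0⁺.
Rewrite the product as 4·ln(x) / x^(-5/7) and apply L'Hôpital, or use the standard hierarchy x^(-5/7) ≫ |ln x| as x → 0⁺.
The indeterminate product → 0, so the limit = 4.

Final answer: 4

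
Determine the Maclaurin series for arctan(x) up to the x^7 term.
-x^7/7 + x^5/5 - x^3/3 + x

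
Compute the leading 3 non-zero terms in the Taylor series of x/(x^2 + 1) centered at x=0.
x^5 - x^3 + x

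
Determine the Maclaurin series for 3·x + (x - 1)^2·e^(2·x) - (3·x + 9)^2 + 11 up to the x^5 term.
4·x^5/15 - 2·x^3/3 - 10·x^2 - 51·x - 69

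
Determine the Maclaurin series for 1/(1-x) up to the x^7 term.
x^7 + x^6 + x^5 + x^4 + x^3 + x^2 + x + 1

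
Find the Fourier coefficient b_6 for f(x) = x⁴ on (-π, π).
b_6 = (1/π) ∫_{-π}^{π} f(x)·sin(6x) dx.
Evaluate the integral (use parity and integration by parts as needed): b_6 = 0.

Final answer: 0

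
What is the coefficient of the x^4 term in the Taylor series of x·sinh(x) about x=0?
Expand to order 4: x·sinh(x) = x^4/6 + x^2 + O(x^5).
The coefficient of x^4 is 1/6.

Final answer: 1/6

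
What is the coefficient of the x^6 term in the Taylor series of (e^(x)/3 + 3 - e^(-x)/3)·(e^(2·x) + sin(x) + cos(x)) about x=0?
Expand to order 6: (e^(x)/3 + 3 - e^(-x)/3)·(e^(2·x) + sin(x) + cos(x)) = 1279·x^6/2160 + 59·x^5/40 + 233·x^4/72 + 85·x^3/18 + 13·x^2/2 + 31·x/3 + 6 + O(x^7).
The coefficient of x^6 is 1279/2160.

Final answer: 1279/2160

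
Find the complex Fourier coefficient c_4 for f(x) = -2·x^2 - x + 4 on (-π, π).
Compute the real Fourier coefficients first: a_4 = -1/2, b_4 = 1/2.
Then c_4 = (a_4 − i·b_4)/2 = -1/4 - i/4.

Final answer: -1/4 - i/4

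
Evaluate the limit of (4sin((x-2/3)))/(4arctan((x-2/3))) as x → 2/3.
Both numerator and denominator → 0 as x → 2/3; this is a 0/0 indeterminate form.
Expand each to leading order near x = 2/3: numerator ~ 4·(x - 2/3), denominator ~ 4·(x - 2/3).
The limit of the ratio is 1.

Final answer: 1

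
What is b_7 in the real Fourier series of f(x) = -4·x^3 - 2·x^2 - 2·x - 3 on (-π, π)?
b_7 = (1/π) ∫_{-π}^{π} f(x)·sin(7x) dx.
Evaluate the integral (use parity and integration by parts as needed): b_7 = -8·π^2/7 - 148/343.

Final answer: -8·π^2/7 - 148/343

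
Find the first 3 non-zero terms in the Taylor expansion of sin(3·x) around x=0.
81·x^5/40 - 9·x^3/2 + 3·x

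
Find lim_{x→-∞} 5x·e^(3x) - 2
The product is a 0·∞ indeterminate form at x → -∞.
Rewrite the product as 5x / e^(-3x) (an ∞/∞ form) and apply L'Hôpital, or use the standard hierarchy e^(3|x|) ≫ |x| as x → -∞.
The indeterminate product → 0, so the limit = -2.

Final answer: -2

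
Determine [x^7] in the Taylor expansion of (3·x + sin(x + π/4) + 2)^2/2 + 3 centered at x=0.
Expand to order 7: (3·x + sin(x + π/4) + 2)^2/2 + 3 = x^7·(√(2)/2 + 2)^2·(-1/(90·(√(2)/2 + 2)^2) - √(2)·(√(2)/(2·(√(2)/2 + 2)) + 3/(√(2)/2 + 2))/(720·(√(2)/2 + 2)) - √(2)/(5040·(√(2)/2 + 2)))/2 + x^6·(√(2)/2 + 2)^2·(-1/(144·(√(2)/2 + 2)^2) - √(2)/(720·(√(2)/2 + 2)) + √(2)·(√(2)/(2·(√(2)/2 + 2)) + 3/(√(2)/2 + 2))/(120·(√(2)/2 + 2)))/2 + x^5·(√(2)/2 + 2)^2·(√(2)/(120·(√(2)/2 + 2)) + 1/(12·(√(2)/2 + 2)^2) + √(2)·(√(2)/(2·(√(2)/2 + 2)) + 3/(√(2)/2 + 2))/(24·(√(2)/2 + 2)))/2 + x^4·(√(2)/2 + 2)^2·(-√(2)·(√(2)/(2·(√(2)/2 + 2)) + 3/(√(2)/2 + 2))/(6·(√(2)/2 + 2)) + 1/(8·(√(2)/2 + 2)^2) + √(2)/(24·(√(2)/2 + 2)))/2 + x^3·(√(2)/2 + 2)^2·(-√(2)·(√(2)/(2·(√(2)/2 + 2)) + 3/(√(2)/2 + 2))/(2·(√(2)/2 + 2)) - √(2)/(6·(√(2)/2 + 2)))/2 + x^2·(√(2)/2 + 2)^2·(-√(2)/(2·(√(2)/2 + 2)) + (√(2)/(2·(√(2)/2 + 2)) + 3/(√(2)/2 + 2))^2)/2 + x·(√(2)/2 + 2)^2·(√(2)/(√(2)/2 + 2) + 6/(√(2)/2 + 2))/2 + 3 + (√(2)/2 + 2)^2/2 + O(x^8).
The coefficient of x^7 is (√(2)/2 + 2)^2·(-1/(90·(√(2)/2 + 2)^2) - √(2)·(√(2)/(2·(√(2)/2 + 2)) + 3/(√(2)/2 + 2))/(720·(√(2)/2 + 2)) - √(2)/(5040·(√(2)/2 + 2)))/2.

Final answer: (√(2)/2 + 2)^2·(-1/(90·(√(2)/2 + 2)^2) - √(2)·(√(2)/(2·(√(2)/2 + 2)) + 3/(√(2)/2 + 2))/(720·(√(2)/2 + 2)) - √(2)/(5040·(√(2)/2 + 2)))/2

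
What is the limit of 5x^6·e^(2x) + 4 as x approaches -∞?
The product is a 0·∞ indeterminate form at x → -∞.
Rewrite the product as 5x^6 / e^(-2x) (an ∞/∞ form) and apply L'Hôpital, or use the standard hierarchy e^(2|x|) ≫ |x^6| as x → -∞.
The indeterminate product → 0, so the limit = 4.

Final answer: 4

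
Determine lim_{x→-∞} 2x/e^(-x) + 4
The quotient is an ∞/∞ indeterminate form as x → -∞.
Compare growth rates of the dominant terms (exponentials ≫ polynomials ≫ logarithms), or apply L'Hôpital's rule; the quotient → 0.
Adding the constant: 0 + 4 = 4. Limit = 4.

Final answer: 4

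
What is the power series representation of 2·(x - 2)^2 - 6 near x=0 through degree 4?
2·x^2 - 8·x + 2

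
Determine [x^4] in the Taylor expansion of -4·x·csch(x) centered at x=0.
Expand to order 4: -4·x·csch(x) = -7·x^4/90 + 2·x^2/3 - 4 + O(x^5).
The coefficient of x^4 is -7/90.

Final answer: -7/90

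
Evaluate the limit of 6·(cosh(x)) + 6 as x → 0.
Direct substitution at x = 0 gives 12.

Final answer: 12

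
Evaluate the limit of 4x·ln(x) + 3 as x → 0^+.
The product is a 0·∞ indeterminate form at x → 0⁺.
Rewrite the product as 4·ln(x) / x^(-1) and apply L'Hôpital, or use the standard hierarchy x^(-1) ≫ |ln x| as x → 0⁺.
The indeterminate product → 0, so the limit = 3.

Final answer: 3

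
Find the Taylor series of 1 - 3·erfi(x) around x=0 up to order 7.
-x^7/(7·√(π)) - 3·x^5/(5·√(π)) - 2·x^3/√(π) - 6·x/√(π) + 1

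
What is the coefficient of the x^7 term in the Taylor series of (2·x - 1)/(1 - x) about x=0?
Expand to order 7: (2·x - 1)/(1 - x) = x^7 + x^6 + x^5 + x^4 + x^3 + x^2 + x - 1 + O(x^8).
The coefficient of x^7 is 1.

Final answer: 1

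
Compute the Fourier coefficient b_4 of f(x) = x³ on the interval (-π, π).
b_4 = (1/π) ∫_{-π}^{π} f(x)·sin(4x) dx.
Evaluate the integral (use parity and integration by parts as needed): b_4 = 3/16 - π^2/2.

Final answer: 3/16 - π^2/2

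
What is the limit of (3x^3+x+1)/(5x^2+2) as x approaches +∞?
This is an ∞/∞ indeterminate form as x → +∞.
Divide numerator and denominator by x^3 and let the lower-order terms vanish; the numerator's degree 3 exceeds the denominator's degree 2, so the quotient diverges.
Limit = ∞.

Final answer: ∞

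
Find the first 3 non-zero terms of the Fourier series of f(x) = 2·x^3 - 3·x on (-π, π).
(-30 + 4·π^2)·sin(x) + (6 - 2·π^2)·sin(2·x) + (-26/9 + 4·π^2/3)·sin(3·x)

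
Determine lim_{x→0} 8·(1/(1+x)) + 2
Direct substitution at x = 0 gives 10.

Final answer: 10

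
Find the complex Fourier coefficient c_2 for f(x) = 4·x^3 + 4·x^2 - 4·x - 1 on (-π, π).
Compute the real Fourier coefficients first: a_2 = 4, b_2 = 10 - 4·π^2.
Then c_2 = (a_2 − i·b_2)/2 = 2 - 5·i + 2·i·π^2.

Final answer: 2 - 5·i + 2·i·π^2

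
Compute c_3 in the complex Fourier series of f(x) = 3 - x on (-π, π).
Compute the real Fourier coefficients first: a_3 = 0, b_3 = -2/3.
Then c_3 = (a_3 − i·b_3)/2 = i/3.

Final answer: i/3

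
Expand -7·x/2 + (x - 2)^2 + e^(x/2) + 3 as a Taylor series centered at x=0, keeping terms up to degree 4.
x^4/384 + x^3/48 + 9·x^2/8 - 7·x + 8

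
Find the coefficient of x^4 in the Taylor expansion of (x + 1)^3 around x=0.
Expand to order 4: (x + 1)^3 = x^3 + 3·x^2 + 3·x + 1 + O(x^5).
The coefficient of x^4 is 0.

Final answer: 0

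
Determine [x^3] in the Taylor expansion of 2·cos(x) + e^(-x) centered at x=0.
Expand to order 3: 2·cos(x) + e^(-x) = -x^3/6 - x^2/2 - x + 3 + O(x^4).
The coefficient of x^3 is -1/6.

Final answer: -1/6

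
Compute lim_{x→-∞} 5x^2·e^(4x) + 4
The product is a 0·∞ indeterminate form at x → -∞.
Rewrite the product as 5x^2 / e^(-4x) (an ∞/∞ form) and apply L'Hôpital, or use the standard hierarchy e^(4|x|) ≫ |x^2| as x → -∞.
The indeterminate product → 0, so the limit = 4.

Final answer: 4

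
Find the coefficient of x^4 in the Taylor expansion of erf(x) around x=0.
Expand to order 4: erf(x) = -2·x^3/(3·√(π)) + 2·x/√(π) + O(x^5).
The coefficient of x^4 is 0.

Final answer: 0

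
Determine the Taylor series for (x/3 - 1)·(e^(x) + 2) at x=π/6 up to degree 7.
-2 - e^(π/6) + π·e^(π/6)/18 + π/9 + (-2·e^(π/6)/3 + π·e^(π/6)/18 + 2/3)·(x - π/6) + (-e^(π/6)/6 + π·e^(π/6)/36)·(x - π/6)^2 + π·e^(π/6)·(x - π/6)^3/108 + (π·e^(π/6)/432 + e^(π/6)/72)·(x - π/6)^4 + (π·e^(π/6)/2160 + e^(π/6)/180)·(x - π/6)^5 + (π·e^(π/6)/12960 + e^(π/6)/720)·(x - π/6)^6 + (π·e^(π/6)/90720 + e^(π/6)/3780)·(x - π/6)^7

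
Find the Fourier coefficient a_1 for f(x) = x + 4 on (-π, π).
a_1 = (1/π) ∫_{-π}^{π} f(x)·cos(1x) dx.
Evaluate the integral (use parity and integration by parts as needed): a_1 = 0.

Final answer: 0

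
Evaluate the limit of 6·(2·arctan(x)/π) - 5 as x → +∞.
Evaluate the dominant behaviour as x → +∞; each term tends to a finite value or vanishes.
Limit = 1.

Final answer: 1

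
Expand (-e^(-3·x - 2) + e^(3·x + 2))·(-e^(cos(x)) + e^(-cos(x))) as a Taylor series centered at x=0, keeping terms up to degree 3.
x^3·(-3·e^(3) - 3·e^(-1) + 6·e^(-3) + 6·e) + x^2·(-4·e^(3) - 5·e^(-3) + 4·e^(-1) + 5·e) + x·(-3·e^(3) - 3·e^(-1) + 3·e^(-3) + 3·e) - e^(3) - e^(-3) + e^(-1) + e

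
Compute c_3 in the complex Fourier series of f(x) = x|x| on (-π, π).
Compute the real Fourier coefficients first: a_3 = 0, b_3 = (-8 + 18·π^2)/(27·π).
Then c_3 = (a_3 − i·b_3)/2 = -i·π/3 + 4·i/(27·π).

Final answer: -i·π/3 + 4·i/(27·π)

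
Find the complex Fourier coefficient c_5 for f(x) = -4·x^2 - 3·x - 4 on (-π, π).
Compute the real Fourier coefficients first: a_5 = 16/25, b_5 = -6/5.
Then c_5 = (a_5 − i·b_5)/2 = 8/25 + 3·i/5.

Final answer: 8/25 + 3·i/5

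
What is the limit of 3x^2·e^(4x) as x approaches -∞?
This is a 0·∞ indeterminate form at x → -∞.
Rewrite the product as 3x^2 / e^(-4x) (an ∞/∞ form) and apply L'Hôpital, or use the standard hierarchy e^(4|x|) ≫ |x^2| as x → -∞.
The indeterminate product → 0, so the limit = 0.

Final answer: 0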